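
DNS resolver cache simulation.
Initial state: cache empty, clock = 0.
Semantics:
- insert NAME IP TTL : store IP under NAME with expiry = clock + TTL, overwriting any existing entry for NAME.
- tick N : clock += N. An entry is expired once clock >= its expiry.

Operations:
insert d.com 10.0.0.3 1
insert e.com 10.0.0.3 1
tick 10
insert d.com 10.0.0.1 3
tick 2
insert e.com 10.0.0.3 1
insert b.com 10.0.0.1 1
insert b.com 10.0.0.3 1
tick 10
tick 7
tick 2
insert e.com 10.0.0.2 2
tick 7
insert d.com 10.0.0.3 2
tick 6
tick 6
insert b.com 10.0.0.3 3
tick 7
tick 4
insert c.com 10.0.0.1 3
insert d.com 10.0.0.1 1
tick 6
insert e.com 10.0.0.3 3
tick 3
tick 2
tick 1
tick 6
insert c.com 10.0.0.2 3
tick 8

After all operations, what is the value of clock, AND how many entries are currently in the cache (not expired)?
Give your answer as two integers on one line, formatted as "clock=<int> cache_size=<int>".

Answer: clock=87 cache_size=0

Derivation:
Op 1: insert d.com -> 10.0.0.3 (expiry=0+1=1). clock=0
Op 2: insert e.com -> 10.0.0.3 (expiry=0+1=1). clock=0
Op 3: tick 10 -> clock=10. purged={d.com,e.com}
Op 4: insert d.com -> 10.0.0.1 (expiry=10+3=13). clock=10
Op 5: tick 2 -> clock=12.
Op 6: insert e.com -> 10.0.0.3 (expiry=12+1=13). clock=12
Op 7: insert b.com -> 10.0.0.1 (expiry=12+1=13). clock=12
Op 8: insert b.com -> 10.0.0.3 (expiry=12+1=13). clock=12
Op 9: tick 10 -> clock=22. purged={b.com,d.com,e.com}
Op 10: tick 7 -> clock=29.
Op 11: tick 2 -> clock=31.
Op 12: insert e.com -> 10.0.0.2 (expiry=31+2=33). clock=31
Op 13: tick 7 -> clock=38. purged={e.com}
Op 14: insert d.com -> 10.0.0.3 (expiry=38+2=40). clock=38
Op 15: tick 6 -> clock=44. purged={d.com}
Op 16: tick 6 -> clock=50.
Op 17: insert b.com -> 10.0.0.3 (expiry=50+3=53). clock=50
Op 18: tick 7 -> clock=57. purged={b.com}
Op 19: tick 4 -> clock=61.
Op 20: insert c.com -> 10.0.0.1 (expiry=61+3=64). clock=61
Op 21: insert d.com -> 10.0.0.1 (expiry=61+1=62). clock=61
Op 22: tick 6 -> clock=67. purged={c.com,d.com}
Op 23: insert e.com -> 10.0.0.3 (expiry=67+3=70). clock=67
Op 24: tick 3 -> clock=70. purged={e.com}
Op 25: tick 2 -> clock=72.
Op 26: tick 1 -> clock=73.
Op 27: tick 6 -> clock=79.
Op 28: insert c.com -> 10.0.0.2 (expiry=79+3=82). clock=79
Op 29: tick 8 -> clock=87. purged={c.com}
Final clock = 87
Final cache (unexpired): {} -> size=0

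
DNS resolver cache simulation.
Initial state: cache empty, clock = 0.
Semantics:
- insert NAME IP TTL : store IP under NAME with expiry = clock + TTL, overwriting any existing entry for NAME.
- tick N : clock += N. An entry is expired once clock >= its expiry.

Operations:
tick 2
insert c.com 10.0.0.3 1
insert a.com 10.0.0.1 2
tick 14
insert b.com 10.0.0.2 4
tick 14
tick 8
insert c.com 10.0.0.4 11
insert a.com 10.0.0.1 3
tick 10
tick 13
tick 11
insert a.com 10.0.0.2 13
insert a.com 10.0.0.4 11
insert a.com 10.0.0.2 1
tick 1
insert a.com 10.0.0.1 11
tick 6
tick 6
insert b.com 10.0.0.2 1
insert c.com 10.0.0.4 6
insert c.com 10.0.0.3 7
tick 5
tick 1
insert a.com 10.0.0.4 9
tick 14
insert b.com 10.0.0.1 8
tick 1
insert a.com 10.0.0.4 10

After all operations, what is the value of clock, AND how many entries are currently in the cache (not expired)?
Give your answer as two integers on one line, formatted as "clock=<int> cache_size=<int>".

Answer: clock=106 cache_size=2

Derivation:
Op 1: tick 2 -> clock=2.
Op 2: insert c.com -> 10.0.0.3 (expiry=2+1=3). clock=2
Op 3: insert a.com -> 10.0.0.1 (expiry=2+2=4). clock=2
Op 4: tick 14 -> clock=16. purged={a.com,c.com}
Op 5: insert b.com -> 10.0.0.2 (expiry=16+4=20). clock=16
Op 6: tick 14 -> clock=30. purged={b.com}
Op 7: tick 8 -> clock=38.
Op 8: insert c.com -> 10.0.0.4 (expiry=38+11=49). clock=38
Op 9: insert a.com -> 10.0.0.1 (expiry=38+3=41). clock=38
Op 10: tick 10 -> clock=48. purged={a.com}
Op 11: tick 13 -> clock=61. purged={c.com}
Op 12: tick 11 -> clock=72.
Op 13: insert a.com -> 10.0.0.2 (expiry=72+13=85). clock=72
Op 14: insert a.com -> 10.0.0.4 (expiry=72+11=83). clock=72
Op 15: insert a.com -> 10.0.0.2 (expiry=72+1=73). clock=72
Op 16: tick 1 -> clock=73. purged={a.com}
Op 17: insert a.com -> 10.0.0.1 (expiry=73+11=84). clock=73
Op 18: tick 6 -> clock=79.
Op 19: tick 6 -> clock=85. purged={a.com}
Op 20: insert b.com -> 10.0.0.2 (expiry=85+1=86). clock=85
Op 21: insert c.com -> 10.0.0.4 (expiry=85+6=91). clock=85
Op 22: insert c.com -> 10.0.0.3 (expiry=85+7=92). clock=85
Op 23: tick 5 -> clock=90. purged={b.com}
Op 24: tick 1 -> clock=91.
Op 25: insert a.com -> 10.0.0.4 (expiry=91+9=100). clock=91
Op 26: tick 14 -> clock=105. purged={a.com,c.com}
Op 27: insert b.com -> 10.0.0.1 (expiry=105+8=113). clock=105
Op 28: tick 1 -> clock=106.
Op 29: insert a.com -> 10.0.0.4 (expiry=106+10=116). clock=106
Final clock = 106
Final cache (unexpired): {a.com,b.com} -> size=2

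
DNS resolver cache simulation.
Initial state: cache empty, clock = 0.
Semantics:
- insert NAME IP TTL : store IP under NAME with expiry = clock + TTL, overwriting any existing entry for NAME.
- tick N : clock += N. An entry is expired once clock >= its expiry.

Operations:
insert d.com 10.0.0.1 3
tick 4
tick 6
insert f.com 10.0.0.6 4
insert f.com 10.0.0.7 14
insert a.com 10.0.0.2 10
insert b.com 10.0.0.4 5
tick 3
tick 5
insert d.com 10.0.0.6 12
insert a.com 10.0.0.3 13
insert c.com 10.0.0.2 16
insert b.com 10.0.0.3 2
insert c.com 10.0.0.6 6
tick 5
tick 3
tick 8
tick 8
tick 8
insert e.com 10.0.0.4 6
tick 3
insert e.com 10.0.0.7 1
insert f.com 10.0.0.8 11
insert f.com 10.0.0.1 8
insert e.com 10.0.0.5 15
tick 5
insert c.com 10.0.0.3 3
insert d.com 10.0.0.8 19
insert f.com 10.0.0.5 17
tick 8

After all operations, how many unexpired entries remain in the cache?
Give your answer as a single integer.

Answer: 3

Derivation:
Op 1: insert d.com -> 10.0.0.1 (expiry=0+3=3). clock=0
Op 2: tick 4 -> clock=4. purged={d.com}
Op 3: tick 6 -> clock=10.
Op 4: insert f.com -> 10.0.0.6 (expiry=10+4=14). clock=10
Op 5: insert f.com -> 10.0.0.7 (expiry=10+14=24). clock=10
Op 6: insert a.com -> 10.0.0.2 (expiry=10+10=20). clock=10
Op 7: insert b.com -> 10.0.0.4 (expiry=10+5=15). clock=10
Op 8: tick 3 -> clock=13.
Op 9: tick 5 -> clock=18. purged={b.com}
Op 10: insert d.com -> 10.0.0.6 (expiry=18+12=30). clock=18
Op 11: insert a.com -> 10.0.0.3 (expiry=18+13=31). clock=18
Op 12: insert c.com -> 10.0.0.2 (expiry=18+16=34). clock=18
Op 13: insert b.com -> 10.0.0.3 (expiry=18+2=20). clock=18
Op 14: insert c.com -> 10.0.0.6 (expiry=18+6=24). clock=18
Op 15: tick 5 -> clock=23. purged={b.com}
Op 16: tick 3 -> clock=26. purged={c.com,f.com}
Op 17: tick 8 -> clock=34. purged={a.com,d.com}
Op 18: tick 8 -> clock=42.
Op 19: tick 8 -> clock=50.
Op 20: insert e.com -> 10.0.0.4 (expiry=50+6=56). clock=50
Op 21: tick 3 -> clock=53.
Op 22: insert e.com -> 10.0.0.7 (expiry=53+1=54). clock=53
Op 23: insert f.com -> 10.0.0.8 (expiry=53+11=64). clock=53
Op 24: insert f.com -> 10.0.0.1 (expiry=53+8=61). clock=53
Op 25: insert e.com -> 10.0.0.5 (expiry=53+15=68). clock=53
Op 26: tick 5 -> clock=58.
Op 27: insert c.com -> 10.0.0.3 (expiry=58+3=61). clock=58
Op 28: insert d.com -> 10.0.0.8 (expiry=58+19=77). clock=58
Op 29: insert f.com -> 10.0.0.5 (expiry=58+17=75). clock=58
Op 30: tick 8 -> clock=66. purged={c.com}
Final cache (unexpired): {d.com,e.com,f.com} -> size=3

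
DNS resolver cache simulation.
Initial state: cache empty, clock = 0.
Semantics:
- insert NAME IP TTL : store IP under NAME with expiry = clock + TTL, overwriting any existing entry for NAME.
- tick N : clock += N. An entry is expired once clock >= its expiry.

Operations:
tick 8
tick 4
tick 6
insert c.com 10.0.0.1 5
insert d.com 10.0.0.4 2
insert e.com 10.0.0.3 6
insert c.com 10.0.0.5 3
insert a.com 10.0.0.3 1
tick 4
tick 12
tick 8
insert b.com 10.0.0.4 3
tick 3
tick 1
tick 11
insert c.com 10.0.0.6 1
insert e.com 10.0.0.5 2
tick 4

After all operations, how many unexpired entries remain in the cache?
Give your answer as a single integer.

Answer: 0

Derivation:
Op 1: tick 8 -> clock=8.
Op 2: tick 4 -> clock=12.
Op 3: tick 6 -> clock=18.
Op 4: insert c.com -> 10.0.0.1 (expiry=18+5=23). clock=18
Op 5: insert d.com -> 10.0.0.4 (expiry=18+2=20). clock=18
Op 6: insert e.com -> 10.0.0.3 (expiry=18+6=24). clock=18
Op 7: insert c.com -> 10.0.0.5 (expiry=18+3=21). clock=18
Op 8: insert a.com -> 10.0.0.3 (expiry=18+1=19). clock=18
Op 9: tick 4 -> clock=22. purged={a.com,c.com,d.com}
Op 10: tick 12 -> clock=34. purged={e.com}
Op 11: tick 8 -> clock=42.
Op 12: insert b.com -> 10.0.0.4 (expiry=42+3=45). clock=42
Op 13: tick 3 -> clock=45. purged={b.com}
Op 14: tick 1 -> clock=46.
Op 15: tick 11 -> clock=57.
Op 16: insert c.com -> 10.0.0.6 (expiry=57+1=58). clock=57
Op 17: insert e.com -> 10.0.0.5 (expiry=57+2=59). clock=57
Op 18: tick 4 -> clock=61. purged={c.com,e.com}
Final cache (unexpired): {} -> size=0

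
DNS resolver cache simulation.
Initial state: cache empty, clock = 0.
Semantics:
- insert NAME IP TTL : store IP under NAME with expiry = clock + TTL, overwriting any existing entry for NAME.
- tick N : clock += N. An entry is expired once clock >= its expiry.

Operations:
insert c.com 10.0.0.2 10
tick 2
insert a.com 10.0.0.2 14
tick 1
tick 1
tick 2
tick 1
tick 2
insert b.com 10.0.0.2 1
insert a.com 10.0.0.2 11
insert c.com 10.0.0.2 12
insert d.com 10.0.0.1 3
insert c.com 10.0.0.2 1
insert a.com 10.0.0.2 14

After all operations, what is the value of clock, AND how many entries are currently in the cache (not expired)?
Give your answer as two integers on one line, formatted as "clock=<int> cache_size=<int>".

Answer: clock=9 cache_size=4

Derivation:
Op 1: insert c.com -> 10.0.0.2 (expiry=0+10=10). clock=0
Op 2: tick 2 -> clock=2.
Op 3: insert a.com -> 10.0.0.2 (expiry=2+14=16). clock=2
Op 4: tick 1 -> clock=3.
Op 5: tick 1 -> clock=4.
Op 6: tick 2 -> clock=6.
Op 7: tick 1 -> clock=7.
Op 8: tick 2 -> clock=9.
Op 9: insert b.com -> 10.0.0.2 (expiry=9+1=10). clock=9
Op 10: insert a.com -> 10.0.0.2 (expiry=9+11=20). clock=9
Op 11: insert c.com -> 10.0.0.2 (expiry=9+12=21). clock=9
Op 12: insert d.com -> 10.0.0.1 (expiry=9+3=12). clock=9
Op 13: insert c.com -> 10.0.0.2 (expiry=9+1=10). clock=9
Op 14: insert a.com -> 10.0.0.2 (expiry=9+14=23). clock=9
Final clock = 9
Final cache (unexpired): {a.com,b.com,c.com,d.com} -> size=4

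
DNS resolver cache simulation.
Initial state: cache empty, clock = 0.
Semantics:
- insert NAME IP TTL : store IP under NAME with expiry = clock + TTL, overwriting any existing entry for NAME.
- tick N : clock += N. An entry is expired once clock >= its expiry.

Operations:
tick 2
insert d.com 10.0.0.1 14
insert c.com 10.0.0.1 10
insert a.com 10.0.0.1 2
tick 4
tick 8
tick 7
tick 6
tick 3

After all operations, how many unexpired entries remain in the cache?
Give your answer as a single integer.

Answer: 0

Derivation:
Op 1: tick 2 -> clock=2.
Op 2: insert d.com -> 10.0.0.1 (expiry=2+14=16). clock=2
Op 3: insert c.com -> 10.0.0.1 (expiry=2+10=12). clock=2
Op 4: insert a.com -> 10.0.0.1 (expiry=2+2=4). clock=2
Op 5: tick 4 -> clock=6. purged={a.com}
Op 6: tick 8 -> clock=14. purged={c.com}
Op 7: tick 7 -> clock=21. purged={d.com}
Op 8: tick 6 -> clock=27.
Op 9: tick 3 -> clock=30.
Final cache (unexpired): {} -> size=0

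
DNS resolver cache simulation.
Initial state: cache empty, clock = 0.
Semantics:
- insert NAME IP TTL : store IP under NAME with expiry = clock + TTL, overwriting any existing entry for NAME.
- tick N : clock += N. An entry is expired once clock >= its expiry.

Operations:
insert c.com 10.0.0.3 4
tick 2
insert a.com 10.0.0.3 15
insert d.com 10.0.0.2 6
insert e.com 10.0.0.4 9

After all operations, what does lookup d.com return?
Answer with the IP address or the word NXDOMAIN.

Op 1: insert c.com -> 10.0.0.3 (expiry=0+4=4). clock=0
Op 2: tick 2 -> clock=2.
Op 3: insert a.com -> 10.0.0.3 (expiry=2+15=17). clock=2
Op 4: insert d.com -> 10.0.0.2 (expiry=2+6=8). clock=2
Op 5: insert e.com -> 10.0.0.4 (expiry=2+9=11). clock=2
lookup d.com: present, ip=10.0.0.2 expiry=8 > clock=2

Answer: 10.0.0.2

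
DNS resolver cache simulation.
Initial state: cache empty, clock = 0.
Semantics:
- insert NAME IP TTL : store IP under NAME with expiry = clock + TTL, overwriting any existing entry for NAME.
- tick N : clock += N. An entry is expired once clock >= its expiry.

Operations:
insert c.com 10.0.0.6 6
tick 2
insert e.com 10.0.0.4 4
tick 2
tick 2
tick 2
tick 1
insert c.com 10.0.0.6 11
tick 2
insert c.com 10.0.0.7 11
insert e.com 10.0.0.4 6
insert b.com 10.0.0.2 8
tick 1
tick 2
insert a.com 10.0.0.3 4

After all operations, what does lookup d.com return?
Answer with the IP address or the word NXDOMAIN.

Answer: NXDOMAIN

Derivation:
Op 1: insert c.com -> 10.0.0.6 (expiry=0+6=6). clock=0
Op 2: tick 2 -> clock=2.
Op 3: insert e.com -> 10.0.0.4 (expiry=2+4=6). clock=2
Op 4: tick 2 -> clock=4.
Op 5: tick 2 -> clock=6. purged={c.com,e.com}
Op 6: tick 2 -> clock=8.
Op 7: tick 1 -> clock=9.
Op 8: insert c.com -> 10.0.0.6 (expiry=9+11=20). clock=9
Op 9: tick 2 -> clock=11.
Op 10: insert c.com -> 10.0.0.7 (expiry=11+11=22). clock=11
Op 11: insert e.com -> 10.0.0.4 (expiry=11+6=17). clock=11
Op 12: insert b.com -> 10.0.0.2 (expiry=11+8=19). clock=11
Op 13: tick 1 -> clock=12.
Op 14: tick 2 -> clock=14.
Op 15: insert a.com -> 10.0.0.3 (expiry=14+4=18). clock=14
lookup d.com: not in cache (expired or never inserted)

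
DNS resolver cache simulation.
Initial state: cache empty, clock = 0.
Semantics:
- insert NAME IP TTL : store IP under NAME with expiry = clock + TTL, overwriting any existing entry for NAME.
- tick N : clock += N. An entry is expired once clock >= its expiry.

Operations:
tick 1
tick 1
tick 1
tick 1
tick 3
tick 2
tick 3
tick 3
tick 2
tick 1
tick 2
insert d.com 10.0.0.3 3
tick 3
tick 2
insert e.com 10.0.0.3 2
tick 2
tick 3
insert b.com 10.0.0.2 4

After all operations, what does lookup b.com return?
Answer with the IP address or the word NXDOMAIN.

Op 1: tick 1 -> clock=1.
Op 2: tick 1 -> clock=2.
Op 3: tick 1 -> clock=3.
Op 4: tick 1 -> clock=4.
Op 5: tick 3 -> clock=7.
Op 6: tick 2 -> clock=9.
Op 7: tick 3 -> clock=12.
Op 8: tick 3 -> clock=15.
Op 9: tick 2 -> clock=17.
Op 10: tick 1 -> clock=18.
Op 11: tick 2 -> clock=20.
Op 12: insert d.com -> 10.0.0.3 (expiry=20+3=23). clock=20
Op 13: tick 3 -> clock=23. purged={d.com}
Op 14: tick 2 -> clock=25.
Op 15: insert e.com -> 10.0.0.3 (expiry=25+2=27). clock=25
Op 16: tick 2 -> clock=27. purged={e.com}
Op 17: tick 3 -> clock=30.
Op 18: insert b.com -> 10.0.0.2 (expiry=30+4=34). clock=30
lookup b.com: present, ip=10.0.0.2 expiry=34 > clock=30

Answer: 10.0.0.2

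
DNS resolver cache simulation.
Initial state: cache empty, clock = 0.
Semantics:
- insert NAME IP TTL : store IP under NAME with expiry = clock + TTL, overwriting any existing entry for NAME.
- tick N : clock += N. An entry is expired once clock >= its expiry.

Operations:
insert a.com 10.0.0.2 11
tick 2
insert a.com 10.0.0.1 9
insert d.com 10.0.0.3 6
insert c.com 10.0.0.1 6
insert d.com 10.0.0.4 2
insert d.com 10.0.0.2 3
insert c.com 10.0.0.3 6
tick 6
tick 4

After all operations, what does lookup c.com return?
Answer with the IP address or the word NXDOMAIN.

Op 1: insert a.com -> 10.0.0.2 (expiry=0+11=11). clock=0
Op 2: tick 2 -> clock=2.
Op 3: insert a.com -> 10.0.0.1 (expiry=2+9=11). clock=2
Op 4: insert d.com -> 10.0.0.3 (expiry=2+6=8). clock=2
Op 5: insert c.com -> 10.0.0.1 (expiry=2+6=8). clock=2
Op 6: insert d.com -> 10.0.0.4 (expiry=2+2=4). clock=2
Op 7: insert d.com -> 10.0.0.2 (expiry=2+3=5). clock=2
Op 8: insert c.com -> 10.0.0.3 (expiry=2+6=8). clock=2
Op 9: tick 6 -> clock=8. purged={c.com,d.com}
Op 10: tick 4 -> clock=12. purged={a.com}
lookup c.com: not in cache (expired or never inserted)

Answer: NXDOMAIN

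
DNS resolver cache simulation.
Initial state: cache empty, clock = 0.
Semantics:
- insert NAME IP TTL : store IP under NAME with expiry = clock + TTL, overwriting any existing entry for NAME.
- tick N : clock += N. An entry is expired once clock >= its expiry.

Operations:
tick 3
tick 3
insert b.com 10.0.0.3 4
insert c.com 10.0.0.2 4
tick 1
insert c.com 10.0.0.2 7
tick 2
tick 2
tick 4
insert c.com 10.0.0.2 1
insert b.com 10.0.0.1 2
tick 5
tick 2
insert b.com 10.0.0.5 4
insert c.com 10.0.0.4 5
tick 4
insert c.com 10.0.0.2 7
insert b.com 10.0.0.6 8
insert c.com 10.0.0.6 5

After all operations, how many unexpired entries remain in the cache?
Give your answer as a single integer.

Answer: 2

Derivation:
Op 1: tick 3 -> clock=3.
Op 2: tick 3 -> clock=6.
Op 3: insert b.com -> 10.0.0.3 (expiry=6+4=10). clock=6
Op 4: insert c.com -> 10.0.0.2 (expiry=6+4=10). clock=6
Op 5: tick 1 -> clock=7.
Op 6: insert c.com -> 10.0.0.2 (expiry=7+7=14). clock=7
Op 7: tick 2 -> clock=9.
Op 8: tick 2 -> clock=11. purged={b.com}
Op 9: tick 4 -> clock=15. purged={c.com}
Op 10: insert c.com -> 10.0.0.2 (expiry=15+1=16). clock=15
Op 11: insert b.com -> 10.0.0.1 (expiry=15+2=17). clock=15
Op 12: tick 5 -> clock=20. purged={b.com,c.com}
Op 13: tick 2 -> clock=22.
Op 14: insert b.com -> 10.0.0.5 (expiry=22+4=26). clock=22
Op 15: insert c.com -> 10.0.0.4 (expiry=22+5=27). clock=22
Op 16: tick 4 -> clock=26. purged={b.com}
Op 17: insert c.com -> 10.0.0.2 (expiry=26+7=33). clock=26
Op 18: insert b.com -> 10.0.0.6 (expiry=26+8=34). clock=26
Op 19: insert c.com -> 10.0.0.6 (expiry=26+5=31). clock=26
Final cache (unexpired): {b.com,c.com} -> size=2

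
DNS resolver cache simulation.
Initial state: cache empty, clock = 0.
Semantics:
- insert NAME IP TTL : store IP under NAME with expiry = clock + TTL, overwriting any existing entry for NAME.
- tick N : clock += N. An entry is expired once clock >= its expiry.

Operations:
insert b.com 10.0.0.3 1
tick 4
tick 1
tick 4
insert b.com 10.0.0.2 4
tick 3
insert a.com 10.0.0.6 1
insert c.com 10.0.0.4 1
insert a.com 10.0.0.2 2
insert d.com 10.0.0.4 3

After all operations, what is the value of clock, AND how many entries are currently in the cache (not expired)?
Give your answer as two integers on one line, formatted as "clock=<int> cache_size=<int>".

Answer: clock=12 cache_size=4

Derivation:
Op 1: insert b.com -> 10.0.0.3 (expiry=0+1=1). clock=0
Op 2: tick 4 -> clock=4. purged={b.com}
Op 3: tick 1 -> clock=5.
Op 4: tick 4 -> clock=9.
Op 5: insert b.com -> 10.0.0.2 (expiry=9+4=13). clock=9
Op 6: tick 3 -> clock=12.
Op 7: insert a.com -> 10.0.0.6 (expiry=12+1=13). clock=12
Op 8: insert c.com -> 10.0.0.4 (expiry=12+1=13). clock=12
Op 9: insert a.com -> 10.0.0.2 (expiry=12+2=14). clock=12
Op 10: insert d.com -> 10.0.0.4 (expiry=12+3=15). clock=12
Final clock = 12
Final cache (unexpired): {a.com,b.com,c.com,d.com} -> size=4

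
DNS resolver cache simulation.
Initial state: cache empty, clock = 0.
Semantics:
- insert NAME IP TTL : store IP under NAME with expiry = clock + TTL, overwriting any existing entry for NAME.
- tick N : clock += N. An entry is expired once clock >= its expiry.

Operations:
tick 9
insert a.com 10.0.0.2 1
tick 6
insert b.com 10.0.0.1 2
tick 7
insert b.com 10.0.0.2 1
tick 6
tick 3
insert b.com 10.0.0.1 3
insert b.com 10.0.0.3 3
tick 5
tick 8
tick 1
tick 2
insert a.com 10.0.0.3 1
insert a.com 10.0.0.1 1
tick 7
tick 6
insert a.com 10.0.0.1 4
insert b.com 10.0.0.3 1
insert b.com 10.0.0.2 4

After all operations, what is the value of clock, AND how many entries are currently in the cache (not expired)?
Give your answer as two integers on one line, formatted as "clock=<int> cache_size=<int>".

Op 1: tick 9 -> clock=9.
Op 2: insert a.com -> 10.0.0.2 (expiry=9+1=10). clock=9
Op 3: tick 6 -> clock=15. purged={a.com}
Op 4: insert b.com -> 10.0.0.1 (expiry=15+2=17). clock=15
Op 5: tick 7 -> clock=22. purged={b.com}
Op 6: insert b.com -> 10.0.0.2 (expiry=22+1=23). clock=22
Op 7: tick 6 -> clock=28. purged={b.com}
Op 8: tick 3 -> clock=31.
Op 9: insert b.com -> 10.0.0.1 (expiry=31+3=34). clock=31
Op 10: insert b.com -> 10.0.0.3 (expiry=31+3=34). clock=31
Op 11: tick 5 -> clock=36. purged={b.com}
Op 12: tick 8 -> clock=44.
Op 13: tick 1 -> clock=45.
Op 14: tick 2 -> clock=47.
Op 15: insert a.com -> 10.0.0.3 (expiry=47+1=48). clock=47
Op 16: insert a.com -> 10.0.0.1 (expiry=47+1=48). clock=47
Op 17: tick 7 -> clock=54. purged={a.com}
Op 18: tick 6 -> clock=60.
Op 19: insert a.com -> 10.0.0.1 (expiry=60+4=64). clock=60
Op 20: insert b.com -> 10.0.0.3 (expiry=60+1=61). clock=60
Op 21: insert b.com -> 10.0.0.2 (expiry=60+4=64). clock=60
Final clock = 60
Final cache (unexpired): {a.com,b.com} -> size=2

Answer: clock=60 cache_size=2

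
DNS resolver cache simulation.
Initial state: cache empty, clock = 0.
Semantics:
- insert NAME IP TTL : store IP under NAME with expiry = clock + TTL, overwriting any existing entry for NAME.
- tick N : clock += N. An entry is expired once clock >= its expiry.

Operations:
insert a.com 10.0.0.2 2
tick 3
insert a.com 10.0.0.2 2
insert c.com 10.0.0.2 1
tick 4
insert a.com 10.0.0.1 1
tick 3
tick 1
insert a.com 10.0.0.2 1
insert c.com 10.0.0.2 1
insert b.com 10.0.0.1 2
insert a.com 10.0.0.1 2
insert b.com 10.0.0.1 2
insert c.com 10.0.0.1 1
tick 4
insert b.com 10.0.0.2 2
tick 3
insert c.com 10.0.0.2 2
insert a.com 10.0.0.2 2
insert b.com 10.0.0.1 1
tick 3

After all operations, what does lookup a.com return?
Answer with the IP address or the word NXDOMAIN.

Answer: NXDOMAIN

Derivation:
Op 1: insert a.com -> 10.0.0.2 (expiry=0+2=2). clock=0
Op 2: tick 3 -> clock=3. purged={a.com}
Op 3: insert a.com -> 10.0.0.2 (expiry=3+2=5). clock=3
Op 4: insert c.com -> 10.0.0.2 (expiry=3+1=4). clock=3
Op 5: tick 4 -> clock=7. purged={a.com,c.com}
Op 6: insert a.com -> 10.0.0.1 (expiry=7+1=8). clock=7
Op 7: tick 3 -> clock=10. purged={a.com}
Op 8: tick 1 -> clock=11.
Op 9: insert a.com -> 10.0.0.2 (expiry=11+1=12). clock=11
Op 10: insert c.com -> 10.0.0.2 (expiry=11+1=12). clock=11
Op 11: insert b.com -> 10.0.0.1 (expiry=11+2=13). clock=11
Op 12: insert a.com -> 10.0.0.1 (expiry=11+2=13). clock=11
Op 13: insert b.com -> 10.0.0.1 (expiry=11+2=13). clock=11
Op 14: insert c.com -> 10.0.0.1 (expiry=11+1=12). clock=11
Op 15: tick 4 -> clock=15. purged={a.com,b.com,c.com}
Op 16: insert b.com -> 10.0.0.2 (expiry=15+2=17). clock=15
Op 17: tick 3 -> clock=18. purged={b.com}
Op 18: insert c.com -> 10.0.0.2 (expiry=18+2=20). clock=18
Op 19: insert a.com -> 10.0.0.2 (expiry=18+2=20). clock=18
Op 20: insert b.com -> 10.0.0.1 (expiry=18+1=19). clock=18
Op 21: tick 3 -> clock=21. purged={a.com,b.com,c.com}
lookup a.com: not in cache (expired or never inserted)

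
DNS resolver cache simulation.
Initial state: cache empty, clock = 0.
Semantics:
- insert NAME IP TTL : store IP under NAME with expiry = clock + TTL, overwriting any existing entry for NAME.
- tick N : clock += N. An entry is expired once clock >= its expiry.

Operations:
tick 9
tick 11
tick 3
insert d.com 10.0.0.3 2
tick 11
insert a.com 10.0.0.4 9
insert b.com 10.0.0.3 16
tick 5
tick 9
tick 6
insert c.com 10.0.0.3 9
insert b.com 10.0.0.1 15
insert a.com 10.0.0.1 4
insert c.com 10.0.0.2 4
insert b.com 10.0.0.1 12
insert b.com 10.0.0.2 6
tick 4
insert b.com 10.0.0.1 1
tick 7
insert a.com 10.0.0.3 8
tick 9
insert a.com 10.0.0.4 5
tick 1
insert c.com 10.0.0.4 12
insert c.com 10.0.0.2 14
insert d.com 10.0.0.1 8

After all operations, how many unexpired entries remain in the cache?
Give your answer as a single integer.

Op 1: tick 9 -> clock=9.
Op 2: tick 11 -> clock=20.
Op 3: tick 3 -> clock=23.
Op 4: insert d.com -> 10.0.0.3 (expiry=23+2=25). clock=23
Op 5: tick 11 -> clock=34. purged={d.com}
Op 6: insert a.com -> 10.0.0.4 (expiry=34+9=43). clock=34
Op 7: insert b.com -> 10.0.0.3 (expiry=34+16=50). clock=34
Op 8: tick 5 -> clock=39.
Op 9: tick 9 -> clock=48. purged={a.com}
Op 10: tick 6 -> clock=54. purged={b.com}
Op 11: insert c.com -> 10.0.0.3 (expiry=54+9=63). clock=54
Op 12: insert b.com -> 10.0.0.1 (expiry=54+15=69). clock=54
Op 13: insert a.com -> 10.0.0.1 (expiry=54+4=58). clock=54
Op 14: insert c.com -> 10.0.0.2 (expiry=54+4=58). clock=54
Op 15: insert b.com -> 10.0.0.1 (expiry=54+12=66). clock=54
Op 16: insert b.com -> 10.0.0.2 (expiry=54+6=60). clock=54
Op 17: tick 4 -> clock=58. purged={a.com,c.com}
Op 18: insert b.com -> 10.0.0.1 (expiry=58+1=59). clock=58
Op 19: tick 7 -> clock=65. purged={b.com}
Op 20: insert a.com -> 10.0.0.3 (expiry=65+8=73). clock=65
Op 21: tick 9 -> clock=74. purged={a.com}
Op 22: insert a.com -> 10.0.0.4 (expiry=74+5=79). clock=74
Op 23: tick 1 -> clock=75.
Op 24: insert c.com -> 10.0.0.4 (expiry=75+12=87). clock=75
Op 25: insert c.com -> 10.0.0.2 (expiry=75+14=89). clock=75
Op 26: insert d.com -> 10.0.0.1 (expiry=75+8=83). clock=75
Final cache (unexpired): {a.com,c.com,d.com} -> size=3

Answer: 3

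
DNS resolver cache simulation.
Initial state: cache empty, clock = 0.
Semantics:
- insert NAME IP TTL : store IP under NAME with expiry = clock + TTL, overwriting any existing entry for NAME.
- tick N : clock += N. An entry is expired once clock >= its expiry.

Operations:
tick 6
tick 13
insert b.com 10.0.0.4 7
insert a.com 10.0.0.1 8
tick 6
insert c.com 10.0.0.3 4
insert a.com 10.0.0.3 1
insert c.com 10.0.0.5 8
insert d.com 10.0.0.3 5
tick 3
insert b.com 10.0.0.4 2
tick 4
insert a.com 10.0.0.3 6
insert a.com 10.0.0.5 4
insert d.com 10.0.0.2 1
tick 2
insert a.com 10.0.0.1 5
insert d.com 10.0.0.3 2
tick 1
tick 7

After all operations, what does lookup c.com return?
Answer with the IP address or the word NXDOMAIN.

Answer: NXDOMAIN

Derivation:
Op 1: tick 6 -> clock=6.
Op 2: tick 13 -> clock=19.
Op 3: insert b.com -> 10.0.0.4 (expiry=19+7=26). clock=19
Op 4: insert a.com -> 10.0.0.1 (expiry=19+8=27). clock=19
Op 5: tick 6 -> clock=25.
Op 6: insert c.com -> 10.0.0.3 (expiry=25+4=29). clock=25
Op 7: insert a.com -> 10.0.0.3 (expiry=25+1=26). clock=25
Op 8: insert c.com -> 10.0.0.5 (expiry=25+8=33). clock=25
Op 9: insert d.com -> 10.0.0.3 (expiry=25+5=30). clock=25
Op 10: tick 3 -> clock=28. purged={a.com,b.com}
Op 11: insert b.com -> 10.0.0.4 (expiry=28+2=30). clock=28
Op 12: tick 4 -> clock=32. purged={b.com,d.com}
Op 13: insert a.com -> 10.0.0.3 (expiry=32+6=38). clock=32
Op 14: insert a.com -> 10.0.0.5 (expiry=32+4=36). clock=32
Op 15: insert d.com -> 10.0.0.2 (expiry=32+1=33). clock=32
Op 16: tick 2 -> clock=34. purged={c.com,d.com}
Op 17: insert a.com -> 10.0.0.1 (expiry=34+5=39). clock=34
Op 18: insert d.com -> 10.0.0.3 (expiry=34+2=36). clock=34
Op 19: tick 1 -> clock=35.
Op 20: tick 7 -> clock=42. purged={a.com,d.com}
lookup c.com: not in cache (expired or never inserted)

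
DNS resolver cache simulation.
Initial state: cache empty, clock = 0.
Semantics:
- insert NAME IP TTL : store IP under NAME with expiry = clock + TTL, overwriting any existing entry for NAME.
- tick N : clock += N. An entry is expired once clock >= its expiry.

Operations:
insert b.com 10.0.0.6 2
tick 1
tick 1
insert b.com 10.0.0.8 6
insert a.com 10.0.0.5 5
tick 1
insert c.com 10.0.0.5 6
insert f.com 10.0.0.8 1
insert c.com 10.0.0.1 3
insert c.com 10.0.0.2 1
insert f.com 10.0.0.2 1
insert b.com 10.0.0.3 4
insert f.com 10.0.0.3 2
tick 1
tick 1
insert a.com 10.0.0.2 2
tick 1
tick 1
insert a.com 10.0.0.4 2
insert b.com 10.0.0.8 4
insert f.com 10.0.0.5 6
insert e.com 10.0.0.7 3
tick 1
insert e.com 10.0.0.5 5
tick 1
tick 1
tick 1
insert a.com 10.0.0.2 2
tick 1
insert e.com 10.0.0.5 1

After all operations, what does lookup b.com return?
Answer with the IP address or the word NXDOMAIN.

Answer: NXDOMAIN

Derivation:
Op 1: insert b.com -> 10.0.0.6 (expiry=0+2=2). clock=0
Op 2: tick 1 -> clock=1.
Op 3: tick 1 -> clock=2. purged={b.com}
Op 4: insert b.com -> 10.0.0.8 (expiry=2+6=8). clock=2
Op 5: insert a.com -> 10.0.0.5 (expiry=2+5=7). clock=2
Op 6: tick 1 -> clock=3.
Op 7: insert c.com -> 10.0.0.5 (expiry=3+6=9). clock=3
Op 8: insert f.com -> 10.0.0.8 (expiry=3+1=4). clock=3
Op 9: insert c.com -> 10.0.0.1 (expiry=3+3=6). clock=3
Op 10: insert c.com -> 10.0.0.2 (expiry=3+1=4). clock=3
Op 11: insert f.com -> 10.0.0.2 (expiry=3+1=4). clock=3
Op 12: insert b.com -> 10.0.0.3 (expiry=3+4=7). clock=3
Op 13: insert f.com -> 10.0.0.3 (expiry=3+2=5). clock=3
Op 14: tick 1 -> clock=4. purged={c.com}
Op 15: tick 1 -> clock=5. purged={f.com}
Op 16: insert a.com -> 10.0.0.2 (expiry=5+2=7). clock=5
Op 17: tick 1 -> clock=6.
Op 18: tick 1 -> clock=7. purged={a.com,b.com}
Op 19: insert a.com -> 10.0.0.4 (expiry=7+2=9). clock=7
Op 20: insert b.com -> 10.0.0.8 (expiry=7+4=11). clock=7
Op 21: insert f.com -> 10.0.0.5 (expiry=7+6=13). clock=7
Op 22: insert e.com -> 10.0.0.7 (expiry=7+3=10). clock=7
Op 23: tick 1 -> clock=8.
Op 24: insert e.com -> 10.0.0.5 (expiry=8+5=13). clock=8
Op 25: tick 1 -> clock=9. purged={a.com}
Op 26: tick 1 -> clock=10.
Op 27: tick 1 -> clock=11. purged={b.com}
Op 28: insert a.com -> 10.0.0.2 (expiry=11+2=13). clock=11
Op 29: tick 1 -> clock=12.
Op 30: insert e.com -> 10.0.0.5 (expiry=12+1=13). clock=12
lookup b.com: not in cache (expired or never inserted)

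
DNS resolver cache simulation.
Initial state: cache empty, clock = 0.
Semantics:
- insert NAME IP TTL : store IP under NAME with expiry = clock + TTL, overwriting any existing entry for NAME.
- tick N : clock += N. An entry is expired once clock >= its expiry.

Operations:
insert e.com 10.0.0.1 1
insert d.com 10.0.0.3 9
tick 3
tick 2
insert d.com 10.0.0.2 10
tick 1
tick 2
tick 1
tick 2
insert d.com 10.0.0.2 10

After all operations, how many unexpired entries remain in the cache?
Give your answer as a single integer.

Op 1: insert e.com -> 10.0.0.1 (expiry=0+1=1). clock=0
Op 2: insert d.com -> 10.0.0.3 (expiry=0+9=9). clock=0
Op 3: tick 3 -> clock=3. purged={e.com}
Op 4: tick 2 -> clock=5.
Op 5: insert d.com -> 10.0.0.2 (expiry=5+10=15). clock=5
Op 6: tick 1 -> clock=6.
Op 7: tick 2 -> clock=8.
Op 8: tick 1 -> clock=9.
Op 9: tick 2 -> clock=11.
Op 10: insert d.com -> 10.0.0.2 (expiry=11+10=21). clock=11
Final cache (unexpired): {d.com} -> size=1

Answer: 1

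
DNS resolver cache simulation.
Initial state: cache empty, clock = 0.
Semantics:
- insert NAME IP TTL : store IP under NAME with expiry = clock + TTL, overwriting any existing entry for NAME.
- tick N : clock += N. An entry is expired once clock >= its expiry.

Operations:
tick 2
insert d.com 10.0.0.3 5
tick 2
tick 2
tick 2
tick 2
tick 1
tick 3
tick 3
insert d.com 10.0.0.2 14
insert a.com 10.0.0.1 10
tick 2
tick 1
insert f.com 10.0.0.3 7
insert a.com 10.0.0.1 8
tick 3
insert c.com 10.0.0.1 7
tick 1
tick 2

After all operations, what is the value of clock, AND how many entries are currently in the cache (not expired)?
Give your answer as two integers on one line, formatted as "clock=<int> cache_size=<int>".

Answer: clock=26 cache_size=4

Derivation:
Op 1: tick 2 -> clock=2.
Op 2: insert d.com -> 10.0.0.3 (expiry=2+5=7). clock=2
Op 3: tick 2 -> clock=4.
Op 4: tick 2 -> clock=6.
Op 5: tick 2 -> clock=8. purged={d.com}
Op 6: tick 2 -> clock=10.
Op 7: tick 1 -> clock=11.
Op 8: tick 3 -> clock=14.
Op 9: tick 3 -> clock=17.
Op 10: insert d.com -> 10.0.0.2 (expiry=17+14=31). clock=17
Op 11: insert a.com -> 10.0.0.1 (expiry=17+10=27). clock=17
Op 12: tick 2 -> clock=19.
Op 13: tick 1 -> clock=20.
Op 14: insert f.com -> 10.0.0.3 (expiry=20+7=27). clock=20
Op 15: insert a.com -> 10.0.0.1 (expiry=20+8=28). clock=20
Op 16: tick 3 -> clock=23.
Op 17: insert c.com -> 10.0.0.1 (expiry=23+7=30). clock=23
Op 18: tick 1 -> clock=24.
Op 19: tick 2 -> clock=26.
Final clock = 26
Final cache (unexpired): {a.com,c.com,d.com,f.com} -> size=4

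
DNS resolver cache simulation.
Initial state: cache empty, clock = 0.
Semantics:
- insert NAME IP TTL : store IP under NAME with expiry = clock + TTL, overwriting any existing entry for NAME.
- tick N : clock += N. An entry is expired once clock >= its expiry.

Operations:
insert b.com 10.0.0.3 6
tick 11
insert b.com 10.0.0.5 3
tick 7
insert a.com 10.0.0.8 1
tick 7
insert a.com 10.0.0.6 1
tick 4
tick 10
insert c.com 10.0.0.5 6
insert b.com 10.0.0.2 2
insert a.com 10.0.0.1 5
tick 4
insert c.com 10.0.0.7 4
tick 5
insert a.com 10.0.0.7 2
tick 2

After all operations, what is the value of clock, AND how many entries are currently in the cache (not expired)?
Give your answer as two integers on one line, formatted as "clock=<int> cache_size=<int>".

Op 1: insert b.com -> 10.0.0.3 (expiry=0+6=6). clock=0
Op 2: tick 11 -> clock=11. purged={b.com}
Op 3: insert b.com -> 10.0.0.5 (expiry=11+3=14). clock=11
Op 4: tick 7 -> clock=18. purged={b.com}
Op 5: insert a.com -> 10.0.0.8 (expiry=18+1=19). clock=18
Op 6: tick 7 -> clock=25. purged={a.com}
Op 7: insert a.com -> 10.0.0.6 (expiry=25+1=26). clock=25
Op 8: tick 4 -> clock=29. purged={a.com}
Op 9: tick 10 -> clock=39.
Op 10: insert c.com -> 10.0.0.5 (expiry=39+6=45). clock=39
Op 11: insert b.com -> 10.0.0.2 (expiry=39+2=41). clock=39
Op 12: insert a.com -> 10.0.0.1 (expiry=39+5=44). clock=39
Op 13: tick 4 -> clock=43. purged={b.com}
Op 14: insert c.com -> 10.0.0.7 (expiry=43+4=47). clock=43
Op 15: tick 5 -> clock=48. purged={a.com,c.com}
Op 16: insert a.com -> 10.0.0.7 (expiry=48+2=50). clock=48
Op 17: tick 2 -> clock=50. purged={a.com}
Final clock = 50
Final cache (unexpired): {} -> size=0

Answer: clock=50 cache_size=0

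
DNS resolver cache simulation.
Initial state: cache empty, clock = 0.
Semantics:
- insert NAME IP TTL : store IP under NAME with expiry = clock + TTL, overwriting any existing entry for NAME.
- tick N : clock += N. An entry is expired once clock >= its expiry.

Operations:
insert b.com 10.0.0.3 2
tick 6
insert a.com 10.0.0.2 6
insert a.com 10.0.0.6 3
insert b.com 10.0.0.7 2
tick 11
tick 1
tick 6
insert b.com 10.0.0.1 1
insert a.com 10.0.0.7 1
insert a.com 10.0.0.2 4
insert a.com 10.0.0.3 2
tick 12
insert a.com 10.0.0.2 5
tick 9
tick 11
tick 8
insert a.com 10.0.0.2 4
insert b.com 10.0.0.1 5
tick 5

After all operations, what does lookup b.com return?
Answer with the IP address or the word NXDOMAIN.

Answer: NXDOMAIN

Derivation:
Op 1: insert b.com -> 10.0.0.3 (expiry=0+2=2). clock=0
Op 2: tick 6 -> clock=6. purged={b.com}
Op 3: insert a.com -> 10.0.0.2 (expiry=6+6=12). clock=6
Op 4: insert a.com -> 10.0.0.6 (expiry=6+3=9). clock=6
Op 5: insert b.com -> 10.0.0.7 (expiry=6+2=8). clock=6
Op 6: tick 11 -> clock=17. purged={a.com,b.com}
Op 7: tick 1 -> clock=18.
Op 8: tick 6 -> clock=24.
Op 9: insert b.com -> 10.0.0.1 (expiry=24+1=25). clock=24
Op 10: insert a.com -> 10.0.0.7 (expiry=24+1=25). clock=24
Op 11: insert a.com -> 10.0.0.2 (expiry=24+4=28). clock=24
Op 12: insert a.com -> 10.0.0.3 (expiry=24+2=26). clock=24
Op 13: tick 12 -> clock=36. purged={a.com,b.com}
Op 14: insert a.com -> 10.0.0.2 (expiry=36+5=41). clock=36
Op 15: tick 9 -> clock=45. purged={a.com}
Op 16: tick 11 -> clock=56.
Op 17: tick 8 -> clock=64.
Op 18: insert a.com -> 10.0.0.2 (expiry=64+4=68). clock=64
Op 19: insert b.com -> 10.0.0.1 (expiry=64+5=69). clock=64
Op 20: tick 5 -> clock=69. purged={a.com,b.com}
lookup b.com: not in cache (expired or never inserted)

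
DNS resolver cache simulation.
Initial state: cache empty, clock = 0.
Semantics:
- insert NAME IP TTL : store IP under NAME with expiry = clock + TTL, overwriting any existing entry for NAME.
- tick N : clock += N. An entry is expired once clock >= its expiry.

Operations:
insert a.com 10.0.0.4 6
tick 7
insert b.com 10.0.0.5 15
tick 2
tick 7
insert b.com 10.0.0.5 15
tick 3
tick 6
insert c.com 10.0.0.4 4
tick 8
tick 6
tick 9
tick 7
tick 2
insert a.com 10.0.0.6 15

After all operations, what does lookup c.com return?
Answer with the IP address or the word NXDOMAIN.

Op 1: insert a.com -> 10.0.0.4 (expiry=0+6=6). clock=0
Op 2: tick 7 -> clock=7. purged={a.com}
Op 3: insert b.com -> 10.0.0.5 (expiry=7+15=22). clock=7
Op 4: tick 2 -> clock=9.
Op 5: tick 7 -> clock=16.
Op 6: insert b.com -> 10.0.0.5 (expiry=16+15=31). clock=16
Op 7: tick 3 -> clock=19.
Op 8: tick 6 -> clock=25.
Op 9: insert c.com -> 10.0.0.4 (expiry=25+4=29). clock=25
Op 10: tick 8 -> clock=33. purged={b.com,c.com}
Op 11: tick 6 -> clock=39.
Op 12: tick 9 -> clock=48.
Op 13: tick 7 -> clock=55.
Op 14: tick 2 -> clock=57.
Op 15: insert a.com -> 10.0.0.6 (expiry=57+15=72). clock=57
lookup c.com: not in cache (expired or never inserted)

Answer: NXDOMAIN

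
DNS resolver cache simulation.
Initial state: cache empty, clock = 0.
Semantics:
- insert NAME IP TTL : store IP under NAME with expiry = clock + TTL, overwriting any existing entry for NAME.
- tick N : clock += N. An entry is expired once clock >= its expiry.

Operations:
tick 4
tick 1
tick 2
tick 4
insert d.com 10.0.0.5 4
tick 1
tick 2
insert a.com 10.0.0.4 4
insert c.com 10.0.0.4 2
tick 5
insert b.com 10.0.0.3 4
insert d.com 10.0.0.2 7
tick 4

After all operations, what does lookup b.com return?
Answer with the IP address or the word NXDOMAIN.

Answer: NXDOMAIN

Derivation:
Op 1: tick 4 -> clock=4.
Op 2: tick 1 -> clock=5.
Op 3: tick 2 -> clock=7.
Op 4: tick 4 -> clock=11.
Op 5: insert d.com -> 10.0.0.5 (expiry=11+4=15). clock=11
Op 6: tick 1 -> clock=12.
Op 7: tick 2 -> clock=14.
Op 8: insert a.com -> 10.0.0.4 (expiry=14+4=18). clock=14
Op 9: insert c.com -> 10.0.0.4 (expiry=14+2=16). clock=14
Op 10: tick 5 -> clock=19. purged={a.com,c.com,d.com}
Op 11: insert b.com -> 10.0.0.3 (expiry=19+4=23). clock=19
Op 12: insert d.com -> 10.0.0.2 (expiry=19+7=26). clock=19
Op 13: tick 4 -> clock=23. purged={b.com}
lookup b.com: not in cache (expired or never inserted)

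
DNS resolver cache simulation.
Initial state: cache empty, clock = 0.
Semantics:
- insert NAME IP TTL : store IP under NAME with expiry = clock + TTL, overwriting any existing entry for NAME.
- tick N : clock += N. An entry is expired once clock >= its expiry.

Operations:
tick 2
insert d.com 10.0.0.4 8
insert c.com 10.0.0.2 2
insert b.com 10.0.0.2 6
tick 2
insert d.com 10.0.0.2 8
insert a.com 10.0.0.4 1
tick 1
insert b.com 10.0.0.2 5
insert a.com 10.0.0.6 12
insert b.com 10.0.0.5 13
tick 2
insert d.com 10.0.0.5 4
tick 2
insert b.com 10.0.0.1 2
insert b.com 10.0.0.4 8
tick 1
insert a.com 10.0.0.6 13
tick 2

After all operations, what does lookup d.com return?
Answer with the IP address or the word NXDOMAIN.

Answer: NXDOMAIN

Derivation:
Op 1: tick 2 -> clock=2.
Op 2: insert d.com -> 10.0.0.4 (expiry=2+8=10). clock=2
Op 3: insert c.com -> 10.0.0.2 (expiry=2+2=4). clock=2
Op 4: insert b.com -> 10.0.0.2 (expiry=2+6=8). clock=2
Op 5: tick 2 -> clock=4. purged={c.com}
Op 6: insert d.com -> 10.0.0.2 (expiry=4+8=12). clock=4
Op 7: insert a.com -> 10.0.0.4 (expiry=4+1=5). clock=4
Op 8: tick 1 -> clock=5. purged={a.com}
Op 9: insert b.com -> 10.0.0.2 (expiry=5+5=10). clock=5
Op 10: insert a.com -> 10.0.0.6 (expiry=5+12=17). clock=5
Op 11: insert b.com -> 10.0.0.5 (expiry=5+13=18). clock=5
Op 12: tick 2 -> clock=7.
Op 13: insert d.com -> 10.0.0.5 (expiry=7+4=11). clock=7
Op 14: tick 2 -> clock=9.
Op 15: insert b.com -> 10.0.0.1 (expiry=9+2=11). clock=9
Op 16: insert b.com -> 10.0.0.4 (expiry=9+8=17). clock=9
Op 17: tick 1 -> clock=10.
Op 18: insert a.com -> 10.0.0.6 (expiry=10+13=23). clock=10
Op 19: tick 2 -> clock=12. purged={d.com}
lookup d.com: not in cache (expired or never inserted)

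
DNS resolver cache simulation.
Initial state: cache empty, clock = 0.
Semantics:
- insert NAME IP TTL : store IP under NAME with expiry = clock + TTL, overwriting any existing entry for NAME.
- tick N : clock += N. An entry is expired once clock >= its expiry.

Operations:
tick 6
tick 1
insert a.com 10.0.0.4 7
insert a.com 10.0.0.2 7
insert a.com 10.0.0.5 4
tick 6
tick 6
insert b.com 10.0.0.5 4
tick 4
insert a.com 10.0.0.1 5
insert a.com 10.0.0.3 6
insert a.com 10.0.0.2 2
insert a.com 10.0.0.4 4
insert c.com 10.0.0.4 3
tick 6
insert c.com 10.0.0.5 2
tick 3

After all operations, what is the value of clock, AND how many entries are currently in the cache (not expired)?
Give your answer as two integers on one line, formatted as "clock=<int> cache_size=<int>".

Op 1: tick 6 -> clock=6.
Op 2: tick 1 -> clock=7.
Op 3: insert a.com -> 10.0.0.4 (expiry=7+7=14). clock=7
Op 4: insert a.com -> 10.0.0.2 (expiry=7+7=14). clock=7
Op 5: insert a.com -> 10.0.0.5 (expiry=7+4=11). clock=7
Op 6: tick 6 -> clock=13. purged={a.com}
Op 7: tick 6 -> clock=19.
Op 8: insert b.com -> 10.0.0.5 (expiry=19+4=23). clock=19
Op 9: tick 4 -> clock=23. purged={b.com}
Op 10: insert a.com -> 10.0.0.1 (expiry=23+5=28). clock=23
Op 11: insert a.com -> 10.0.0.3 (expiry=23+6=29). clock=23
Op 12: insert a.com -> 10.0.0.2 (expiry=23+2=25). clock=23
Op 13: insert a.com -> 10.0.0.4 (expiry=23+4=27). clock=23
Op 14: insert c.com -> 10.0.0.4 (expiry=23+3=26). clock=23
Op 15: tick 6 -> clock=29. purged={a.com,c.com}
Op 16: insert c.com -> 10.0.0.5 (expiry=29+2=31). clock=29
Op 17: tick 3 -> clock=32. purged={c.com}
Final clock = 32
Final cache (unexpired): {} -> size=0

Answer: clock=32 cache_size=0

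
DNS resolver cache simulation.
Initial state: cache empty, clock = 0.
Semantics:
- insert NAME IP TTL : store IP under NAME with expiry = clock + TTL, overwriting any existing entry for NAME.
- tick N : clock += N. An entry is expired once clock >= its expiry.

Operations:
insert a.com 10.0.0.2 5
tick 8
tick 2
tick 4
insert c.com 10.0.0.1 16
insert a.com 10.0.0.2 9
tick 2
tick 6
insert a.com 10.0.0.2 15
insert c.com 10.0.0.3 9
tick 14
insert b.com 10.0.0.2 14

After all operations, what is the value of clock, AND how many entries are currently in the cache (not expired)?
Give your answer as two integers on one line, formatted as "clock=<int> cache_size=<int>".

Op 1: insert a.com -> 10.0.0.2 (expiry=0+5=5). clock=0
Op 2: tick 8 -> clock=8. purged={a.com}
Op 3: tick 2 -> clock=10.
Op 4: tick 4 -> clock=14.
Op 5: insert c.com -> 10.0.0.1 (expiry=14+16=30). clock=14
Op 6: insert a.com -> 10.0.0.2 (expiry=14+9=23). clock=14
Op 7: tick 2 -> clock=16.
Op 8: tick 6 -> clock=22.
Op 9: insert a.com -> 10.0.0.2 (expiry=22+15=37). clock=22
Op 10: insert c.com -> 10.0.0.3 (expiry=22+9=31). clock=22
Op 11: tick 14 -> clock=36. purged={c.com}
Op 12: insert b.com -> 10.0.0.2 (expiry=36+14=50). clock=36
Final clock = 36
Final cache (unexpired): {a.com,b.com} -> size=2

Answer: clock=36 cache_size=2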